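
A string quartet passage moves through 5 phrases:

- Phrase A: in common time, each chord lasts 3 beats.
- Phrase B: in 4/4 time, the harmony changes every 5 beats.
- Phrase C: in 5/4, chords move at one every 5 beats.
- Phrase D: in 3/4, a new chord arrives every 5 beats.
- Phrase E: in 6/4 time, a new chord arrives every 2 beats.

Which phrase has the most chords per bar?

A: 4 beats/bar ÷ 3 beats/chord = 4/3 chords/bar.
B: 4 beats/bar ÷ 5 beats/chord = 0.8 chords/bar.
C: 5 beats/bar ÷ 5 beats/chord = 1 chord/bar.
D: 3 beats/bar ÷ 5 beats/chord = 0.6 chords/bar.
E: 6 beats/bar ÷ 2 beats/chord = 3 chords/bar.
Fastest is E at 3 chords/bar.

Phrase E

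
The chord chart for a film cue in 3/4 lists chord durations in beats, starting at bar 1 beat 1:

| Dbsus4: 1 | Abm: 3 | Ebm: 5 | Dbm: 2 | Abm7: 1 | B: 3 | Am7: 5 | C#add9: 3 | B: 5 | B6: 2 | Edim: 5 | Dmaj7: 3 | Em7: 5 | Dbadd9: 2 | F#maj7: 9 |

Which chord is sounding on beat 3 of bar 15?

Dbadd9

Beat 3 of bar 15 is beat (15−1)×3 + 3 = 45 overall.
Running totals: Dbsus4 ends at 1, Abm ends at 4, Ebm ends at 9, Dbm ends at 11, Abm7 ends at 12, B ends at 15, Am7 ends at 20, C#add9 ends at 23, B ends at 28, B6 ends at 30, Edim ends at 35, Dmaj7 ends at 38, Em7 ends at 43, Dbadd9 ends at 45.
Beat 45 falls within Dbadd9.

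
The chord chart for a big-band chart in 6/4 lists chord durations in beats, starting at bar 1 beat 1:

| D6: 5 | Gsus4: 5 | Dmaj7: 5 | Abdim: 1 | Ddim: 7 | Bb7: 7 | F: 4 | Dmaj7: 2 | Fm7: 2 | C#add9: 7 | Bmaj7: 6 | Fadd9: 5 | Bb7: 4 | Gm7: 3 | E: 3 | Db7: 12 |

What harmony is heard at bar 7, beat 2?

Fm7

Beat 2 of bar 7 is beat (7−1)×6 + 2 = 38 overall.
Running totals: D6 ends at 5, Gsus4 ends at 10, Dmaj7 ends at 15, Abdim ends at 16, Ddim ends at 23, Bb7 ends at 30, F ends at 34, Dmaj7 ends at 36, Fm7 ends at 38.
Beat 38 falls within Fm7.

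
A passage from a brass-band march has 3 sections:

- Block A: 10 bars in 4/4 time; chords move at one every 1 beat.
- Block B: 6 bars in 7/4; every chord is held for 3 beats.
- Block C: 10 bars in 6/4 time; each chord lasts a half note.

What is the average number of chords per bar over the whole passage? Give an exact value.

A: 10 bars of 4 beats is 40 beats; at 1 beat each that's 40 chords.
B: 6 bars of 7 beats is 42 beats; at 3 beats each that's 14 chords.
C: 10 bars of 6 beats is 60 beats; at 2 beats each that's 30 chords.
Overall: 84 chords over 26 bars → 84/26 = 42/13 chords per bar.

42/13 chords per bar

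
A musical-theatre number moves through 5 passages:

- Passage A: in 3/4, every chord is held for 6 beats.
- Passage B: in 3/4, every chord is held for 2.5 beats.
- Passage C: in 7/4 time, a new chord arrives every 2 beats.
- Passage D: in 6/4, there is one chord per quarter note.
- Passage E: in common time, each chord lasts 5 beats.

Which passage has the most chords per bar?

A: each chord is 6 beats in 3/4, so 0.5 per bar.
B: each chord is 2.5 beats in 3/4, so 1.2 per bar.
C: each chord is 2 beats in 7/4, so 3.5 per bar.
D: each chord is 1 beat in 6/4, so 6 per bar.
E: each chord is 5 beats in 4/4, so 0.8 per bar.
Fastest is D at 6 chords/bar.

Passage D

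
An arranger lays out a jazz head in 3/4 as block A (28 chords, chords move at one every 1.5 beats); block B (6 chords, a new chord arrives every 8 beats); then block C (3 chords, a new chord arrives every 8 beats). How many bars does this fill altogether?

A: 28 × 1.5 = 42 beats = 14 bars.
B: 6 × 8 = 48 beats = 16 bars.
C: 3 × 8 = 24 beats = 8 bars.
Total: 14 + 16 + 8 = 38 bars.

38 bars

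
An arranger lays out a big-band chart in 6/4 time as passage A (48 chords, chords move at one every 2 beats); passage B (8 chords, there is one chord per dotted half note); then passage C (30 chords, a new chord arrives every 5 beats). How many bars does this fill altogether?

45 bars

A: 48 × 2 = 96 beats = 16 bars.
B: 8 × 3 = 24 beats = 4 bars.
C: 30 × 5 = 150 beats = 25 bars.
Total: 16 + 4 + 25 = 45 bars.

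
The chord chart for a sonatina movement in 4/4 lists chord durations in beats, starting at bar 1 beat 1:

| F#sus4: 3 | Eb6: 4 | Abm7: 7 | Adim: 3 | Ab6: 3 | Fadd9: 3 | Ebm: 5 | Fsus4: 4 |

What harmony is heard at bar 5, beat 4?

Beat 4 of bar 5 is beat (5−1)×4 + 4 = 20 overall.
Running totals: F#sus4 ends at 3, Eb6 ends at 7, Abm7 ends at 14, Adim ends at 17, Ab6 ends at 20.
Beat 20 falls within Ab6.

Ab6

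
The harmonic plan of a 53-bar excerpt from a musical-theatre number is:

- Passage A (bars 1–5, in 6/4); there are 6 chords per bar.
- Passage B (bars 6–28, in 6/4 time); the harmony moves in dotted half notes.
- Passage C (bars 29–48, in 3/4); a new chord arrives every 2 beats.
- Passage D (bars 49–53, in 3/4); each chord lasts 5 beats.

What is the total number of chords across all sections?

109 chords

A has 30 beats and chords last 1 each, so 30 chords.
B has 138 beats and chords last 3 each, so 46 chords.
C has 60 beats and chords last 2 each, so 30 chords.
D has 15 beats and chords last 5 each, so 3 chords.
Total: 30 + 46 + 30 + 3 = 109.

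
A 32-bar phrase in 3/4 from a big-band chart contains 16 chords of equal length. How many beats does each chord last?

32 bars × 3 beats/bar = 96 beats total.
96 beats ÷ 16 chords = 6 beats per chord.

6 beats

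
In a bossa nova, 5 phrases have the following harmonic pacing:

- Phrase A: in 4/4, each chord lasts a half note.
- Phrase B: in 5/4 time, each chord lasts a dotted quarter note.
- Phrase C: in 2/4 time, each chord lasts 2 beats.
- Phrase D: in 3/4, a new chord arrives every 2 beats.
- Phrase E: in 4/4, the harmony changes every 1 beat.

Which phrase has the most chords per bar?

A: each chord is 2 beats in 4/4, so 2 per bar.
B: each chord is 1.5 beats in 5/4, so 10/3 per bar.
C: each chord is 2 beats in 2/4, so 1 per bar.
D: each chord is 2 beats in 3/4, so 1.5 per bar.
E: each chord is 1 beat in 4/4, so 4 per bar.
Fastest is E at 4 chords/bar.

Phrase E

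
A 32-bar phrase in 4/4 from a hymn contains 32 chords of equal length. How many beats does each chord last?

4 beats

32 bars × 4 beats/bar = 128 beats total.
128 beats ÷ 32 chords = 4 beats per chord.
(That is a whole note.)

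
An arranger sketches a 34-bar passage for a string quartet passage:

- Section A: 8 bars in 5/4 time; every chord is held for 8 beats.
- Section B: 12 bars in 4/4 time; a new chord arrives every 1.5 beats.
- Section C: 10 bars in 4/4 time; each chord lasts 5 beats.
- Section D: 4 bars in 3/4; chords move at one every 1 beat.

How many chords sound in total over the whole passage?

57 chords

A has 40 beats and chords last 8 each, so 5 chords.
B has 48 beats and chords last 1.5 each, so 32 chords.
C has 40 beats and chords last 5 each, so 8 chords.
D has 12 beats and chords last 1 each, so 12 chords.
Total: 5 + 32 + 8 + 12 = 57.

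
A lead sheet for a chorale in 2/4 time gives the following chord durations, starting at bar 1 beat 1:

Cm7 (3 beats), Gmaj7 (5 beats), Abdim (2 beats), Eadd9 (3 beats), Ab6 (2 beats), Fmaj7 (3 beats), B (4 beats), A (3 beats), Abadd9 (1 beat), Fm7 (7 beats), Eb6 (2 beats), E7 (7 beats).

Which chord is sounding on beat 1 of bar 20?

E7

Beat 1 of bar 20 is beat (20−1)×2 + 1 = 39 overall.
Running totals: Cm7 ends at 3, Gmaj7 ends at 8, Abdim ends at 10, Eadd9 ends at 13, Ab6 ends at 15, Fmaj7 ends at 18, B ends at 22, A ends at 25, Abadd9 ends at 26, Fm7 ends at 33, Eb6 ends at 35, E7 ends at 42.
Beat 39 falls within E7.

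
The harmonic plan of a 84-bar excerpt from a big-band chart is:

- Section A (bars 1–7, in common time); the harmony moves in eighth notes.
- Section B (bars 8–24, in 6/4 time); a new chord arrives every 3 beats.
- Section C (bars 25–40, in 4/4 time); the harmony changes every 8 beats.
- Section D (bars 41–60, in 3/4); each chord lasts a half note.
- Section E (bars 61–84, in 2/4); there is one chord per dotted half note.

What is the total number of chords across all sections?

144 chords

A: 7 bars × 4 beats = 28 beats; 0.5 beats/chord → 56 chords.
B: 17 bars × 6 beats = 102 beats; 3 beats/chord → 34 chords.
C: 16 bars × 4 beats = 64 beats; 8 beats/chord → 8 chords.
D: 20 bars × 3 beats = 60 beats; 2 beats/chord → 30 chords.
E: 24 bars × 2 beats = 48 beats; 3 beats/chord → 16 chords.
Total: 56 + 34 + 8 + 30 + 16 = 144.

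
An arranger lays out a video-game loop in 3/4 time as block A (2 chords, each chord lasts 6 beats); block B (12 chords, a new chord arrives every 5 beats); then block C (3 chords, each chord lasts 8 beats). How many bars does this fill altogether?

A: 2 × 6 = 12 beats = 4 bars.
B: 12 × 5 = 60 beats = 20 bars.
C: 3 × 8 = 24 beats = 8 bars.
Total: 4 + 20 + 8 = 32 bars.

32 bars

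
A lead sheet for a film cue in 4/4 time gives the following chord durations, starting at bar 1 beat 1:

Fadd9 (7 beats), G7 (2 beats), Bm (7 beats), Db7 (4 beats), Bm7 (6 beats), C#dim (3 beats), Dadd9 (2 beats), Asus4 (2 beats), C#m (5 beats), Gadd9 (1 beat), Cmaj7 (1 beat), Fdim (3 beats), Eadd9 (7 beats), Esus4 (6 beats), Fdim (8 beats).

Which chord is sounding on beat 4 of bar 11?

Eadd9

Beat 4 of bar 11 is beat (11−1)×4 + 4 = 44 overall.
Running totals: Fadd9 ends at 7, G7 ends at 9, Bm ends at 16, Db7 ends at 20, Bm7 ends at 26, C#dim ends at 29, Dadd9 ends at 31, Asus4 ends at 33, C#m ends at 38, Gadd9 ends at 39, Cmaj7 ends at 40, Fdim ends at 43, Eadd9 ends at 50.
Beat 44 falls within Eadd9.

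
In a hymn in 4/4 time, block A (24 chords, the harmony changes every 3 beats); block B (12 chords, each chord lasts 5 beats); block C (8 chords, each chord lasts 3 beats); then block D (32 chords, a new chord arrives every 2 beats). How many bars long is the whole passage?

A: 24 × 3 = 72 beats = 18 bars.
B: 12 × 5 = 60 beats = 15 bars.
C: 8 × 3 = 24 beats = 6 bars.
D: 32 × 2 = 64 beats = 16 bars.
Total: 18 + 15 + 6 + 16 = 55 bars.

55 bars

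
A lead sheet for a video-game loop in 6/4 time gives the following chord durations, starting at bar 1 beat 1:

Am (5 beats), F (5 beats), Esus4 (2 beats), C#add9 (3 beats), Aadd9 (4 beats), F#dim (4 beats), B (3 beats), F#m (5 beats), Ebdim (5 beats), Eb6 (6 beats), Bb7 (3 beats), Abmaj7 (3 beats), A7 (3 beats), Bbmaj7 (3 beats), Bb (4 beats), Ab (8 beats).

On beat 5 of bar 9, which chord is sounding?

Beat 5 of bar 9 is beat (9−1)×6 + 5 = 53 overall.
Running totals: Am ends at 5, F ends at 10, Esus4 ends at 12, C#add9 ends at 15, Aadd9 ends at 19, F#dim ends at 23, B ends at 26, F#m ends at 31, Ebdim ends at 36, Eb6 ends at 42, Bb7 ends at 45, Abmaj7 ends at 48, A7 ends at 51, Bbmaj7 ends at 54.
Beat 53 falls within Bbmaj7.

Bbmaj7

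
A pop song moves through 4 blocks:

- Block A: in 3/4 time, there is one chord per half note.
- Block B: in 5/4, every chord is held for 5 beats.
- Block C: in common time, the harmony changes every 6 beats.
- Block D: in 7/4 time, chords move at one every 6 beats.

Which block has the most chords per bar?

A: 3 beats/bar ÷ 2 beats/chord = 1.5 chords/bar.
B: 5 beats/bar ÷ 5 beats/chord = 1 chord/bar.
C: 4 beats/bar ÷ 6 beats/chord = 2/3 chords/bar.
D: 7 beats/bar ÷ 6 beats/chord = 7/6 chords/bar.
Fastest is A at 1.5 chords/bar.

Block A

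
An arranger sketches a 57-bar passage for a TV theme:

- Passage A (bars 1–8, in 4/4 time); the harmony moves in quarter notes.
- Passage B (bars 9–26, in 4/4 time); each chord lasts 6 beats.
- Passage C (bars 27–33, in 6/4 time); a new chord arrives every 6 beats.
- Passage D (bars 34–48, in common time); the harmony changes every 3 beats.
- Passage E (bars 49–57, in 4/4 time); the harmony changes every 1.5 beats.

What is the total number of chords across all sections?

A has 32 beats and chords last 1 each, so 32 chords.
B has 72 beats and chords last 6 each, so 12 chords.
C has 42 beats and chords last 6 each, so 7 chords.
D has 60 beats and chords last 3 each, so 20 chords.
E has 36 beats and chords last 1.5 each, so 24 chords.
Total: 32 + 12 + 7 + 20 + 24 = 95.

95 chords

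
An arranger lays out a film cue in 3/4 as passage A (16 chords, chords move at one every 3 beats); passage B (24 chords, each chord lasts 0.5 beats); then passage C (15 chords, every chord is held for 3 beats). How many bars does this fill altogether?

35 bars

A: 16 × 3 = 48 beats = 16 bars.
B: 24 × 0.5 = 12 beats = 4 bars.
C: 15 × 3 = 45 beats = 15 bars.
Total: 16 + 4 + 15 = 35 bars.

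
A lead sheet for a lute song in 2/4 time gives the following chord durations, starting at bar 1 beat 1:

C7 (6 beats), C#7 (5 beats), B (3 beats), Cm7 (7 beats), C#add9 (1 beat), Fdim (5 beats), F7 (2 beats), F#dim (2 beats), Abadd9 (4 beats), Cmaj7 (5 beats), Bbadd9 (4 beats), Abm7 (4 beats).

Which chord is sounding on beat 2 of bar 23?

Beat 2 of bar 23 is beat (23−1)×2 + 2 = 46 overall.
Running totals: C7 ends at 6, C#7 ends at 11, B ends at 14, Cm7 ends at 21, C#add9 ends at 22, Fdim ends at 27, F7 ends at 29, F#dim ends at 31, Abadd9 ends at 35, Cmaj7 ends at 40, Bbadd9 ends at 44, Abm7 ends at 48.
Beat 46 falls within Abm7.

Abm7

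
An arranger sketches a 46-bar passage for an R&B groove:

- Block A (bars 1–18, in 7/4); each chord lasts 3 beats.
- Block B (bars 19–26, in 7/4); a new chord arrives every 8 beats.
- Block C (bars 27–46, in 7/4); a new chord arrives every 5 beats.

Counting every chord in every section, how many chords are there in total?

77 chords

A: 18·7 = 126 beats, 126/3 = 42 chords.
B: 8·7 = 56 beats, 56/8 = 7 chords.
C: 20·7 = 140 beats, 140/5 = 28 chords.
Total: 42 + 7 + 28 = 77.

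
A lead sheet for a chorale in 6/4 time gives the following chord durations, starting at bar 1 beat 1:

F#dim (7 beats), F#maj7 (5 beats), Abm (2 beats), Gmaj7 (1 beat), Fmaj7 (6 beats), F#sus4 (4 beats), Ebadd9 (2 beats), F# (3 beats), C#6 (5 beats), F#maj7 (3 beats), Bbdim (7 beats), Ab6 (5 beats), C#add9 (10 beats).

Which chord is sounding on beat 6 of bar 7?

Bbdim

Beat 6 of bar 7 is beat (7−1)×6 + 6 = 42 overall.
Running totals: F#dim ends at 7, F#maj7 ends at 12, Abm ends at 14, Gmaj7 ends at 15, Fmaj7 ends at 21, F#sus4 ends at 25, Ebadd9 ends at 27, F# ends at 30, C#6 ends at 35, F#maj7 ends at 38, Bbdim ends at 45.
Beat 42 falls within Bbdim.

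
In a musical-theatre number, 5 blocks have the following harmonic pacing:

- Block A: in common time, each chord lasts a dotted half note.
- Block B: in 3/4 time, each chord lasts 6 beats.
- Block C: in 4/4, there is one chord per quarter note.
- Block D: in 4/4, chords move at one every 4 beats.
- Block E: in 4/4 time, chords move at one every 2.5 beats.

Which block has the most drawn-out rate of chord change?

A: 4 beats/bar ÷ 3 beats/chord = 4/3 chords/bar.
B: 3 beats/bar ÷ 6 beats/chord = 0.5 chords/bar.
C: 4 beats/bar ÷ 1 beat/chord = 4 chords/bar.
D: 4 beats/bar ÷ 4 beats/chord = 1 chord/bar.
E: 4 beats/bar ÷ 2.5 beats/chord = 1.6 chords/bar.
Slowest is B at 0.5 chords/bar.

Block B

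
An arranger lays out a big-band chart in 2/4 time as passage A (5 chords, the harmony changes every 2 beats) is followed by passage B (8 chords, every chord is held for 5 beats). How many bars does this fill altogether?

25 bars

A: 5 × 2 = 10 beats = 5 bars.
B: 8 × 5 = 40 beats = 20 bars.
Total: 5 + 20 = 25 bars.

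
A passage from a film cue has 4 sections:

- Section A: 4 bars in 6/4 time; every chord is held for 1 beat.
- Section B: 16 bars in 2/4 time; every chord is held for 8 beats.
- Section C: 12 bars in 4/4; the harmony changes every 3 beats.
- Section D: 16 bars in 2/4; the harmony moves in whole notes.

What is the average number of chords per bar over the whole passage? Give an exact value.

A: 4 bars of 6 beats is 24 beats; at 1 beat each that's 24 chords.
B: 16 bars of 2 beats is 32 beats; at 8 beats each that's 4 chords.
C: 12 bars of 4 beats is 48 beats; at 3 beats each that's 16 chords.
D: 16 bars of 2 beats is 32 beats; at 4 beats each that's 8 chords.
Overall: 52 chords over 48 bars → 52/48 = 13/12 chords per bar.

13/12 chords per bar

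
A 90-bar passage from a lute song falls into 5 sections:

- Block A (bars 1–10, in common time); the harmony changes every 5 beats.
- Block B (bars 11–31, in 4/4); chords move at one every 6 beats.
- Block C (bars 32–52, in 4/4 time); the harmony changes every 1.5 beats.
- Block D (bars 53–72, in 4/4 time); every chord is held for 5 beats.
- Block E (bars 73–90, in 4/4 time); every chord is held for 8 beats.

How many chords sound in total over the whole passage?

A has 40 beats and chords last 5 each, so 8 chords.
B has 84 beats and chords last 6 each, so 14 chords.
C has 84 beats and chords last 1.5 each, so 56 chords.
D has 80 beats and chords last 5 each, so 16 chords.
E has 72 beats and chords last 8 each, so 9 chords.
Total: 8 + 14 + 56 + 16 + 9 = 103.

103 chords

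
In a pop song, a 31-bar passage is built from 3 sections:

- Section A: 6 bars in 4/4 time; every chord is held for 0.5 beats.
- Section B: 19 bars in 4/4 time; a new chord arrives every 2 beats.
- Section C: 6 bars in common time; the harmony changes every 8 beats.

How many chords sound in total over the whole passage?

89 chords

A: 6 bars × 4 beats = 24 beats; 0.5 beats/chord → 48 chords.
B: 19 bars × 4 beats = 76 beats; 2 beats/chord → 38 chords.
C: 6 bars × 4 beats = 24 beats; 8 beats/chord → 3 chords.
Total: 48 + 38 + 3 = 89.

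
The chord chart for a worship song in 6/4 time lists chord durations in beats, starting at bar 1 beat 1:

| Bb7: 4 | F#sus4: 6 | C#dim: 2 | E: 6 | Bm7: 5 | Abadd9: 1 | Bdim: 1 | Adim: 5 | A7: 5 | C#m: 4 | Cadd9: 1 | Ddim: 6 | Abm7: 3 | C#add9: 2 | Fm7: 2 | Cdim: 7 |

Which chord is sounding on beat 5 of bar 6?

Beat 5 of bar 6 is beat (6−1)×6 + 5 = 35 overall.
Running totals: Bb7 ends at 4, F#sus4 ends at 10, C#dim ends at 12, E ends at 18, Bm7 ends at 23, Abadd9 ends at 24, Bdim ends at 25, Adim ends at 30, A7 ends at 35.
Beat 35 falls within A7.

A7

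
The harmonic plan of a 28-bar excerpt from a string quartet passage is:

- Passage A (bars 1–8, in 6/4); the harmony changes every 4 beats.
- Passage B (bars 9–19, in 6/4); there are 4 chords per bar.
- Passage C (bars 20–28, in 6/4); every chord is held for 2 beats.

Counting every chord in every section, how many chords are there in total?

A: 8·6 = 48 beats, 48/4 = 12 chords.
B: 11·6 = 66 beats, 66/1.5 = 44 chords.
C: 9·6 = 54 beats, 54/2 = 27 chords.
Total: 12 + 44 + 27 = 83.

83 chords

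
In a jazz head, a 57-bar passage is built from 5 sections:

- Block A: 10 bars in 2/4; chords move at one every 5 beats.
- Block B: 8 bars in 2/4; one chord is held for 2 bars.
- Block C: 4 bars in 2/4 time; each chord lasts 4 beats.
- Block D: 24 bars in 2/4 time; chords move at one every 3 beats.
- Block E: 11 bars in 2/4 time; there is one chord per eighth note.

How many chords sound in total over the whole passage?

A has 20 beats and chords last 5 each, so 4 chords.
B has 16 beats and chords last 4 each, so 4 chords.
C has 8 beats and chords last 4 each, so 2 chords.
D has 48 beats and chords last 3 each, so 16 chords.
E has 22 beats and chords last 0.5 each, so 44 chords.
Total: 4 + 4 + 2 + 16 + 44 = 70.

70 chords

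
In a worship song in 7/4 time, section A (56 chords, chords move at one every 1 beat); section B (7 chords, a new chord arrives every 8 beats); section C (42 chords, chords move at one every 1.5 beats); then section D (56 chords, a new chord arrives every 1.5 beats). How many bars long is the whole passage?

37 bars

A: 56 × 1 = 56 beats = 8 bars.
B: 7 × 8 = 56 beats = 8 bars.
C: 42 × 1.5 = 63 beats = 9 bars.
D: 56 × 1.5 = 84 beats = 12 bars.
Total: 8 + 8 + 9 + 12 = 37 bars.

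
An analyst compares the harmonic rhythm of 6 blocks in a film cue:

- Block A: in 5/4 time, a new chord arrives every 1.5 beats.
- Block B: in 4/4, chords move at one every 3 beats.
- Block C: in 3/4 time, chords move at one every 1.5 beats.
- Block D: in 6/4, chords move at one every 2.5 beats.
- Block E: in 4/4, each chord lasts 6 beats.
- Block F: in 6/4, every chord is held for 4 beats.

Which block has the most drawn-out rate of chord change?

A: 5/1.5 = 10/3 chords/bar.
B: 4/3 = 4/3 chords/bar.
C: 3/1.5 = 2 chords/bar.
D: 6/2.5 = 2.4 chords/bar.
E: 4/6 = 2/3 chords/bar.
F: 6/4 = 1.5 chords/bar.
Slowest is E at 2/3 chords/bar.

Block E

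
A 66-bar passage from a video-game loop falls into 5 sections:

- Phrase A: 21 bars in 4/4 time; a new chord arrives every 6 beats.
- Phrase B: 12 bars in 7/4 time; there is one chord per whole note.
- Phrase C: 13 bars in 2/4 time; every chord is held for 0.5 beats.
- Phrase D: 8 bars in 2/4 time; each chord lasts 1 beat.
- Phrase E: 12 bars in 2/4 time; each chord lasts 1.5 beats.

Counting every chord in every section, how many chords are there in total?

119 chords

A: 21·4 = 84 beats, 84/6 = 14 chords.
B: 12·7 = 84 beats, 84/4 = 21 chords.
C: 13·2 = 26 beats, 26/0.5 = 52 chords.
D: 8·2 = 16 beats, 16/1 = 16 chords.
E: 12·2 = 24 beats, 24/1.5 = 16 chords.
Total: 14 + 21 + 52 + 16 + 16 = 119.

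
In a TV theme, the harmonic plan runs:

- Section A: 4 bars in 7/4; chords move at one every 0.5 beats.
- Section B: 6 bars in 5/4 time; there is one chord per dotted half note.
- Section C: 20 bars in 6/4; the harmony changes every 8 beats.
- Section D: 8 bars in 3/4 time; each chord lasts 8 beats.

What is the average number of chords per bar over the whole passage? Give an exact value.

42/19 chords per bar

A: 4 bars of 7 beats is 28 beats; at 0.5 beats each that's 56 chords.
B: 6 bars of 5 beats is 30 beats; at 3 beats each that's 10 chords.
C: 20 bars of 6 beats is 120 beats; at 8 beats each that's 15 chords.
D: 8 bars of 3 beats is 24 beats; at 8 beats each that's 3 chords.
Overall: 84 chords over 38 bars → 84/38 = 42/19 chords per bar.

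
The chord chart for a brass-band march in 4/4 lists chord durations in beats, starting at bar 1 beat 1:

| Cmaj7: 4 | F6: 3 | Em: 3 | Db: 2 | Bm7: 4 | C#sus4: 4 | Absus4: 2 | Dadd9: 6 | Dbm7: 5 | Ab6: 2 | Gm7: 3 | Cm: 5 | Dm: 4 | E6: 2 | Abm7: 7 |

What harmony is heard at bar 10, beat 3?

Cm

Beat 3 of bar 10 is beat (10−1)×4 + 3 = 39 overall.
Running totals: Cmaj7 ends at 4, F6 ends at 7, Em ends at 10, Db ends at 12, Bm7 ends at 16, C#sus4 ends at 20, Absus4 ends at 22, Dadd9 ends at 28, Dbm7 ends at 33, Ab6 ends at 35, Gm7 ends at 38, Cm ends at 43.
Beat 39 falls within Cm.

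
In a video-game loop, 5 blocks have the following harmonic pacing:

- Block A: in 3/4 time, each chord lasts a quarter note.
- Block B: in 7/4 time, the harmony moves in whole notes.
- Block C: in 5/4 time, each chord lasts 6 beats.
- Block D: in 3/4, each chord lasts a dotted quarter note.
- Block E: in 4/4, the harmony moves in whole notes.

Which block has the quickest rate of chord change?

Block A

A: 3/1 = 3 chords/bar.
B: 7/4 = 1.75 chords/bar.
C: 5/6 = 5/6 chords/bar.
D: 3/1.5 = 2 chords/bar.
E: 4/4 = 1 chord/bar.
Fastest is A at 3 chords/bar.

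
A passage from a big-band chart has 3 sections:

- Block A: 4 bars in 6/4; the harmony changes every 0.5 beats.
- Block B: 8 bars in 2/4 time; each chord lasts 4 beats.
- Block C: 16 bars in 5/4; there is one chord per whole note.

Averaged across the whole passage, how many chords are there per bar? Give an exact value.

18/7 chords per bar

A: 4 × 6 = 24 beats ÷ 0.5 = 48 chords.
B: 8 × 2 = 16 beats ÷ 4 = 4 chords.
C: 16 × 5 = 80 beats ÷ 4 = 20 chords.
Overall: 72 chords over 28 bars → 72/28 = 18/7 chords per bar.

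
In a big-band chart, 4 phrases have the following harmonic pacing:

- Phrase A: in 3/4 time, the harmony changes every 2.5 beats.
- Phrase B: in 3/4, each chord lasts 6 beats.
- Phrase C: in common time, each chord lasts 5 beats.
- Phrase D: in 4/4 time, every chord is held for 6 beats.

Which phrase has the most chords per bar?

Phrase A

A: 3 beats/bar ÷ 2.5 beats/chord = 1.2 chords/bar.
B: 3 beats/bar ÷ 6 beats/chord = 0.5 chords/bar.
C: 4 beats/bar ÷ 5 beats/chord = 0.8 chords/bar.
D: 4 beats/bar ÷ 6 beats/chord = 2/3 chords/bar.
Fastest is A at 1.2 chords/bar.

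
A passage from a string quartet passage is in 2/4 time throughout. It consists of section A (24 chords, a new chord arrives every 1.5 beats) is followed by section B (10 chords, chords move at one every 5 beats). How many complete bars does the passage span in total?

43 bars

A: 24 × 1.5 = 36 beats = 18 bars.
B: 10 × 5 = 50 beats = 25 bars.
Total: 18 + 25 = 43 bars.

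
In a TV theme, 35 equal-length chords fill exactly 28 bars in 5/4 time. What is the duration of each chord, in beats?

4 beats

28 bars × 5 beats/bar = 140 beats total.
140 beats ÷ 35 chords = 4 beats per chord.
(That is a whole note.)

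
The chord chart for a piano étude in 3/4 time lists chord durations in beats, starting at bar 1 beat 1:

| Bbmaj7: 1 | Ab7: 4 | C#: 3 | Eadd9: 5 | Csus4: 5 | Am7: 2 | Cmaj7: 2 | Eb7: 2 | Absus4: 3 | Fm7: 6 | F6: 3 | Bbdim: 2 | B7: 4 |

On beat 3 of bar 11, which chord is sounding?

Beat 3 of bar 11 is beat (11−1)×3 + 3 = 33 overall.
Running totals: Bbmaj7 ends at 1, Ab7 ends at 5, C# ends at 8, Eadd9 ends at 13, Csus4 ends at 18, Am7 ends at 20, Cmaj7 ends at 22, Eb7 ends at 24, Absus4 ends at 27, Fm7 ends at 33.
Beat 33 falls within Fm7.

Fm7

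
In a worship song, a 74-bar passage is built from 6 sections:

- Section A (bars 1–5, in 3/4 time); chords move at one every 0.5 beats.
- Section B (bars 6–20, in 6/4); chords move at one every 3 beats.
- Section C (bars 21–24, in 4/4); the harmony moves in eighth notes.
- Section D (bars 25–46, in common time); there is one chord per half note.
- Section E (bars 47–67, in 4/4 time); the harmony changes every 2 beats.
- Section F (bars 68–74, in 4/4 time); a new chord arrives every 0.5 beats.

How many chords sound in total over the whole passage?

A: 5·3 = 15 beats, 15/0.5 = 30 chords.
B: 15·6 = 90 beats, 90/3 = 30 chords.
C: 4·4 = 16 beats, 16/0.5 = 32 chords.
D: 22·4 = 88 beats, 88/2 = 44 chords.
E: 21·4 = 84 beats, 84/2 = 42 chords.
F: 7·4 = 28 beats, 28/0.5 = 56 chords.
Total: 30 + 30 + 32 + 44 + 42 + 56 = 234.

234 chords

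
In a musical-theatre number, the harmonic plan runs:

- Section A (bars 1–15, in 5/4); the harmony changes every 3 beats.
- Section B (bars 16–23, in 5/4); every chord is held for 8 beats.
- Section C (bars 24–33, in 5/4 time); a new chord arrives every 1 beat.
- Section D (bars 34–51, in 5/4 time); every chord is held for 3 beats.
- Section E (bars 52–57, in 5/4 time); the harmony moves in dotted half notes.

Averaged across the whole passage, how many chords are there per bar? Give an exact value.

40/19 chords per bar

A: 15 × 5 = 75 beats ÷ 3 = 25 chords.
B: 8 × 5 = 40 beats ÷ 8 = 5 chords.
C: 10 × 5 = 50 beats ÷ 1 = 50 chords.
D: 18 × 5 = 90 beats ÷ 3 = 30 chords.
E: 6 × 5 = 30 beats ÷ 3 = 10 chords.
Overall: 120 chords over 57 bars → 120/57 = 40/19 chords per bar.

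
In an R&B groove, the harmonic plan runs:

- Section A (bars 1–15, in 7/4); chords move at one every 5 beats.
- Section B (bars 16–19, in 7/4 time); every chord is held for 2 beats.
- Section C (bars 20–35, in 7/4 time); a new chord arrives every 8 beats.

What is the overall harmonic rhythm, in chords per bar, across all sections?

1.4 chords per bar

A: 15 × 7 = 105 beats ÷ 5 = 21 chords.
B: 4 × 7 = 28 beats ÷ 2 = 14 chords.
C: 16 × 7 = 112 beats ÷ 8 = 14 chords.
Overall: 49 chords over 35 bars → 49/35 = 1.4 chords per bar.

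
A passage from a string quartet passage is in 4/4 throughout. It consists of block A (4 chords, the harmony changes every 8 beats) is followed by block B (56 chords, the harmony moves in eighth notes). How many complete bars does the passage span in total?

15 bars

A: 4 × 8 = 32 beats = 8 bars.
B: 56 × 0.5 = 28 beats = 7 bars.
Total: 8 + 7 = 15 bars.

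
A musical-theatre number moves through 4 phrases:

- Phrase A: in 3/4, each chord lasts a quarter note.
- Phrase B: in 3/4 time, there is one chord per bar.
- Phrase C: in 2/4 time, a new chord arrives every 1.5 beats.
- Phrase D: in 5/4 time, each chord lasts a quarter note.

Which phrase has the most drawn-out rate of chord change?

A: 3/1 = 3 chords/bar.
B: 3/3 = 1 chord/bar.
C: 2/1.5 = 4/3 chords/bar.
D: 5/1 = 5 chords/bar.
Slowest is B at 1 chords/bar.

Phrase B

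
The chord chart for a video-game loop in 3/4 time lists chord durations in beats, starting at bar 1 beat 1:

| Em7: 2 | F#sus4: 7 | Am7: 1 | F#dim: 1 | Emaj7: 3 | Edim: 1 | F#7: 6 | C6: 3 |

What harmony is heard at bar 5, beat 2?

Emaj7

Beat 2 of bar 5 is beat (5−1)×3 + 2 = 14 overall.
Running totals: Em7 ends at 2, F#sus4 ends at 9, Am7 ends at 10, F#dim ends at 11, Emaj7 ends at 14.
Beat 14 falls within Emaj7.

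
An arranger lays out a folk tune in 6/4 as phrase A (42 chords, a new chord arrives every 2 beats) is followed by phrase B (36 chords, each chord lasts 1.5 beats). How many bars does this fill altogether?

A: 42 × 2 = 84 beats = 14 bars.
B: 36 × 1.5 = 54 beats = 9 bars.
Total: 14 + 9 = 23 bars.

23 bars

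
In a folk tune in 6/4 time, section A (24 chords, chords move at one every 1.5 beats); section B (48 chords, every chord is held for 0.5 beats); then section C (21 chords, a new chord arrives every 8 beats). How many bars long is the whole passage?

A: 24 × 1.5 = 36 beats = 6 bars.
B: 48 × 0.5 = 24 beats = 4 bars.
C: 21 × 8 = 168 beats = 28 bars.
Total: 6 + 4 + 28 = 38 bars.

38 bars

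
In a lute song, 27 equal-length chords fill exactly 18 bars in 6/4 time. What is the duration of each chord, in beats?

18 bars × 6 beats/bar = 108 beats total.
108 beats ÷ 27 chords = 4 beats per chord.
(That is a whole note.)

4 beats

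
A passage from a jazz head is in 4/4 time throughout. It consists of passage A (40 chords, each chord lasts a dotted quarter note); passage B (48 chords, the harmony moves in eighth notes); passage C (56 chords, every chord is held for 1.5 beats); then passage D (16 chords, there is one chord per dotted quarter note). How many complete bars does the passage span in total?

48 bars

A: 40 × 1.5 = 60 beats = 15 bars.
B: 48 × 0.5 = 24 beats = 6 bars.
C: 56 × 1.5 = 84 beats = 21 bars.
D: 16 × 1.5 = 24 beats = 6 bars.
Total: 15 + 6 + 21 + 6 = 48 bars.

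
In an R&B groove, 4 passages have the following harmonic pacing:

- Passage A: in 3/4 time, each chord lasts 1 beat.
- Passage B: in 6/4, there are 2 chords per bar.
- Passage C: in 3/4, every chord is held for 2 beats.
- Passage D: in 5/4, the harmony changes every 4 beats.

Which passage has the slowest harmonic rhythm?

Passage D

A: 3 beats/bar ÷ 1 beat/chord = 3 chords/bar.
B: 6 beats/bar ÷ 3 beats/chord = 2 chords/bar.
C: 3 beats/bar ÷ 2 beats/chord = 1.5 chords/bar.
D: 5 beats/bar ÷ 4 beats/chord = 1.25 chords/bar.
Slowest is D at 1.25 chords/bar.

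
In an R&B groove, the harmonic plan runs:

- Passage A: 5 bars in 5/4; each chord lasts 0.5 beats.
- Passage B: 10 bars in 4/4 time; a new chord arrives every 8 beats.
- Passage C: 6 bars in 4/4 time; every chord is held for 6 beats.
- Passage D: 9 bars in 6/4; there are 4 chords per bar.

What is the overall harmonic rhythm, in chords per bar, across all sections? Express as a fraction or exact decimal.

A: 5 × 5 = 25 beats ÷ 0.5 = 50 chords.
B: 10 × 4 = 40 beats ÷ 8 = 5 chords.
C: 6 × 4 = 24 beats ÷ 6 = 4 chords.
D: 9 × 6 = 54 beats ÷ 1.5 = 36 chords.
Overall: 95 chords over 30 bars → 95/30 = 19/6 chords per bar.

19/6 chords per bar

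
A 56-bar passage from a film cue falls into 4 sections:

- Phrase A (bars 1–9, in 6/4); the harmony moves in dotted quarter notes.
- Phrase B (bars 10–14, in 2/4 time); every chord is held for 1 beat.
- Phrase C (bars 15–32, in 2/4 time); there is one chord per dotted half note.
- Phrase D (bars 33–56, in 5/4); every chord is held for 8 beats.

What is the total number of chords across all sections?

A: 9·6 = 54 beats, 54/1.5 = 36 chords.
B: 5·2 = 10 beats, 10/1 = 10 chords.
C: 18·2 = 36 beats, 36/3 = 12 chords.
D: 24·5 = 120 beats, 120/8 = 15 chords.
Total: 36 + 10 + 12 + 15 = 73.

73 chords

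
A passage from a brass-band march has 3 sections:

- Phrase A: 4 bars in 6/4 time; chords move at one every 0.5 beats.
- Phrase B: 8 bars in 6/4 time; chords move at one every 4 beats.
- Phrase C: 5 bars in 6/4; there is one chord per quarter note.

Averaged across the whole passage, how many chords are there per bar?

90/17 chords per bar

A: 4 bars of 6 beats is 24 beats; at 0.5 beats each that's 48 chords.
B: 8 bars of 6 beats is 48 beats; at 4 beats each that's 12 chords.
C: 5 bars of 6 beats is 30 beats; at 1 beat each that's 30 chords.
Overall: 90 chords over 17 bars → 90/17 = 90/17 chords per bar.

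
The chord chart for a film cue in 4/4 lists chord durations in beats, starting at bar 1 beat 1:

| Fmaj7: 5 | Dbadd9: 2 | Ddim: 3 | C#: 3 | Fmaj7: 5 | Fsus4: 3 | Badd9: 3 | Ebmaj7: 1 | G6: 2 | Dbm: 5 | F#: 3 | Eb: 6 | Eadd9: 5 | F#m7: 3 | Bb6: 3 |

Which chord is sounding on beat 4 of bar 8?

Dbm

Beat 4 of bar 8 is beat (8−1)×4 + 4 = 32 overall.
Running totals: Fmaj7 ends at 5, Dbadd9 ends at 7, Ddim ends at 10, C# ends at 13, Fmaj7 ends at 18, Fsus4 ends at 21, Badd9 ends at 24, Ebmaj7 ends at 25, G6 ends at 27, Dbm ends at 32.
Beat 32 falls within Dbm.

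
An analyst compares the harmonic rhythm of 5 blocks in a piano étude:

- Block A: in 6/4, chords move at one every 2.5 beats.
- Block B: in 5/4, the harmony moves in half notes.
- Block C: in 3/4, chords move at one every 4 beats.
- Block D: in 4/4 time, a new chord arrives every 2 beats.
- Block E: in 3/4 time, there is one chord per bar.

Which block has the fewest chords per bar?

A: each chord is 2.5 beats in 6/4, so 2.4 per bar.
B: each chord is 2 beats in 5/4, so 2.5 per bar.
C: each chord is 4 beats in 3/4, so 0.75 per bar.
D: each chord is 2 beats in 4/4, so 2 per bar.
E: each chord is 3 beats in 3/4, so 1 per bar.
Slowest is C at 0.75 chords/bar.

Block C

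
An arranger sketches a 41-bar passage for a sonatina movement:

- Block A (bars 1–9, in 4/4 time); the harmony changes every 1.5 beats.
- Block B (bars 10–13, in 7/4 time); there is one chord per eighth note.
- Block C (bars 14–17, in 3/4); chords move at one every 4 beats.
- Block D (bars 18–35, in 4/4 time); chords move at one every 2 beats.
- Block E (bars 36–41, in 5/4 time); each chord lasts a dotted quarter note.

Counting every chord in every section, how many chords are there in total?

139 chords

A has 36 beats and chords last 1.5 each, so 24 chords.
B has 28 beats and chords last 0.5 each, so 56 chords.
C has 12 beats and chords last 4 each, so 3 chords.
D has 72 beats and chords last 2 each, so 36 chords.
E has 30 beats and chords last 1.5 each, so 20 chords.
Total: 24 + 56 + 3 + 36 + 20 = 139.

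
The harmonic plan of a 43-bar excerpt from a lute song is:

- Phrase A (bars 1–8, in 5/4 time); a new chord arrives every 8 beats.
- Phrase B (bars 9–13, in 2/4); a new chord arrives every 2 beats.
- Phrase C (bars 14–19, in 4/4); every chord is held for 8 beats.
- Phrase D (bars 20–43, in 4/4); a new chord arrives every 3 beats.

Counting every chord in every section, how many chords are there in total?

A: 8·5 = 40 beats, 40/8 = 5 chords.
B: 5·2 = 10 beats, 10/2 = 5 chords.
C: 6·4 = 24 beats, 24/8 = 3 chords.
D: 24·4 = 96 beats, 96/3 = 32 chords.
Total: 5 + 5 + 3 + 32 = 45.

45 chords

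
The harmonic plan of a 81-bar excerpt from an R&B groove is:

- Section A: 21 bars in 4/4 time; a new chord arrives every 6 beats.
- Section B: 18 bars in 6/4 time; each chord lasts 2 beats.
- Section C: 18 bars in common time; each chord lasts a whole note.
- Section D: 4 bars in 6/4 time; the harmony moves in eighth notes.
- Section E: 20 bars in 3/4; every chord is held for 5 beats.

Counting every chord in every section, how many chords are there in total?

A: 21 bars × 4 beats = 84 beats; 6 beats/chord → 14 chords.
B: 18 bars × 6 beats = 108 beats; 2 beats/chord → 54 chords.
C: 18 bars × 4 beats = 72 beats; 4 beats/chord → 18 chords.
D: 4 bars × 6 beats = 24 beats; 0.5 beats/chord → 48 chords.
E: 20 bars × 3 beats = 60 beats; 5 beats/chord → 12 chords.
Total: 14 + 54 + 18 + 48 + 12 = 146.

146 chords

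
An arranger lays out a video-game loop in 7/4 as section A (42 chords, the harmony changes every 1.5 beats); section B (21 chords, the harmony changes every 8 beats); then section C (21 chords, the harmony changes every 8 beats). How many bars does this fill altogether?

57 bars

A: 42 × 1.5 = 63 beats = 9 bars.
B: 21 × 8 = 168 beats = 24 bars.
C: 21 × 8 = 168 beats = 24 bars.
Total: 9 + 24 + 24 = 57 bars.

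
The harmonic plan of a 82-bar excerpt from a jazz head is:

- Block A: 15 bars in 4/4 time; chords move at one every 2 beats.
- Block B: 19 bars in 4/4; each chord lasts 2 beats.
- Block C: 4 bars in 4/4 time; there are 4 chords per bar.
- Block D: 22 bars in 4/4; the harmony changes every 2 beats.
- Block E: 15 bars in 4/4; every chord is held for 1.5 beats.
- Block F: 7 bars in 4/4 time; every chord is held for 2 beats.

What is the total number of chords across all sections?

182 chords

A: 15 bars × 4 beats = 60 beats; 2 beats/chord → 30 chords.
B: 19 bars × 4 beats = 76 beats; 2 beats/chord → 38 chords.
C: 4 bars × 4 beats = 16 beats; 1 beat/chord → 16 chords.
D: 22 bars × 4 beats = 88 beats; 2 beats/chord → 44 chords.
E: 15 bars × 4 beats = 60 beats; 1.5 beats/chord → 40 chords.
F: 7 bars × 4 beats = 28 beats; 2 beats/chord → 14 chords.
Total: 30 + 38 + 16 + 44 + 40 + 14 = 182.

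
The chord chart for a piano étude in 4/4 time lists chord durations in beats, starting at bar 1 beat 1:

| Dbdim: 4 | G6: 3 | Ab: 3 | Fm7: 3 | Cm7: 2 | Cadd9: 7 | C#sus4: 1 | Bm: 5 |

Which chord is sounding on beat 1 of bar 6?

Cadd9

Beat 1 of bar 6 is beat (6−1)×4 + 1 = 21 overall.
Running totals: Dbdim ends at 4, G6 ends at 7, Ab ends at 10, Fm7 ends at 13, Cm7 ends at 15, Cadd9 ends at 22.
Beat 21 falls within Cadd9.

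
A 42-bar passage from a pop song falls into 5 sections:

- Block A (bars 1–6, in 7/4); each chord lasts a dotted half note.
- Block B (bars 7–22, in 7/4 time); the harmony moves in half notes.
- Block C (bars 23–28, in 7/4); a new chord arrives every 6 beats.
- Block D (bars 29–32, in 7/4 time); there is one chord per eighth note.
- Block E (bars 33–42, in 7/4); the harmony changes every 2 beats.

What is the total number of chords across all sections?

168 chords

A has 42 beats and chords last 3 each, so 14 chords.
B has 112 beats and chords last 2 each, so 56 chords.
C has 42 beats and chords last 6 each, so 7 chords.
D has 28 beats and chords last 0.5 each, so 56 chords.
E has 70 beats and chords last 2 each, so 35 chords.
Total: 14 + 56 + 7 + 56 + 35 = 168.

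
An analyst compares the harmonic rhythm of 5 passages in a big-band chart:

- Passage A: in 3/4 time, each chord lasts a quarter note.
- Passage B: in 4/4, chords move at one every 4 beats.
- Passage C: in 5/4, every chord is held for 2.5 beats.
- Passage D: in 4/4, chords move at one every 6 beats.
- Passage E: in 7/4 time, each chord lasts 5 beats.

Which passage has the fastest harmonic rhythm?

Passage A

A: each chord is 1 beat in 3/4, so 3 per bar.
B: each chord is 4 beats in 4/4, so 1 per bar.
C: each chord is 2.5 beats in 5/4, so 2 per bar.
D: each chord is 6 beats in 4/4, so 2/3 per bar.
E: each chord is 5 beats in 7/4, so 1.4 per bar.
Fastest is A at 3 chords/bar.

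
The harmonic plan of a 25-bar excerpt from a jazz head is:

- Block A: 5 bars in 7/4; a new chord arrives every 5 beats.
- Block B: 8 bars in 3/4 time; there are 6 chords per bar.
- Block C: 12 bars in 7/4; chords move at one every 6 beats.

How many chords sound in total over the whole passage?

A: 5·7 = 35 beats, 35/5 = 7 chords.
B: 8·3 = 24 beats, 24/0.5 = 48 chords.
C: 12·7 = 84 beats, 84/6 = 14 chords.
Total: 7 + 48 + 14 = 69.

69 chords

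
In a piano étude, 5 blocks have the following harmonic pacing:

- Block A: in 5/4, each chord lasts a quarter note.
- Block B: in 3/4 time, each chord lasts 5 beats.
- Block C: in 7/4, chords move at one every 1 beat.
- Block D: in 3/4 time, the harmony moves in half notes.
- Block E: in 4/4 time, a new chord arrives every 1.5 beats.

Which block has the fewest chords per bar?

Block B

A: 5/1 = 5 chords/bar.
B: 3/5 = 0.6 chords/bar.
C: 7/1 = 7 chords/bar.
D: 3/2 = 1.5 chords/bar.
E: 4/1.5 = 8/3 chords/bar.
Slowest is B at 0.6 chords/bar.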